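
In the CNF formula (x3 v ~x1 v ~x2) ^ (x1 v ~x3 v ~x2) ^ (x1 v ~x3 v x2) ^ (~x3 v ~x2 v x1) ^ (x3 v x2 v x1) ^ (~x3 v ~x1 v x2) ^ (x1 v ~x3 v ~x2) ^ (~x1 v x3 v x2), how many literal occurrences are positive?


Scan each clause for unnegated literals.
Clause 1: 1 positive; Clause 2: 1 positive; Clause 3: 2 positive; Clause 4: 1 positive; Clause 5: 3 positive; Clause 6: 1 positive; Clause 7: 1 positive; Clause 8: 2 positive.
Total positive literal occurrences = 12.

12


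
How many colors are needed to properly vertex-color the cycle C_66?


A cycle on an even number of vertices is bipartite: alternate two colors around the cycle.
Since 66 is even, two colors suffice, and at least two are needed because the graph has edges.
Chromatic number = 2.

2


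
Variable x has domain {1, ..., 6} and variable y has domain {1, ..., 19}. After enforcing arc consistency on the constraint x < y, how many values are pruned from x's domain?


For the constraint x < y, x needs a supporting value in y's domain.
x can be at most 18 (one less than y's maximum).
Valid x values from domain: 6 out of 6.
Pruned = 6 - 6 = 0.

0


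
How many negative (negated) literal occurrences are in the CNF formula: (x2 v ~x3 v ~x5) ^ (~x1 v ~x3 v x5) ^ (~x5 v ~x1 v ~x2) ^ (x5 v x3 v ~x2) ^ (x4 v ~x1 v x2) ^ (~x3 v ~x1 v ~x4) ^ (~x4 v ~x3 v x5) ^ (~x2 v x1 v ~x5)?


Scan each clause for negated literals.
Clause 1: 2 negative; Clause 2: 2 negative; Clause 3: 3 negative; Clause 4: 1 negative; Clause 5: 1 negative; Clause 6: 3 negative; Clause 7: 2 negative; Clause 8: 2 negative.
Total negative literal occurrences = 16.

16


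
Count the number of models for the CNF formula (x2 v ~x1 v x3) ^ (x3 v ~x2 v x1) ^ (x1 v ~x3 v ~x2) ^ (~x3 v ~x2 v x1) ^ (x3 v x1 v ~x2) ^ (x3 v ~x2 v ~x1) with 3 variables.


Enumerate all 8 truth assignments over 3 variables.
Test each against every clause.
Satisfying assignments found: 4.

4


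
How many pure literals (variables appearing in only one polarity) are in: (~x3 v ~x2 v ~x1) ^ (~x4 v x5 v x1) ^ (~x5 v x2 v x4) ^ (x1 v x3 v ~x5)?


A pure literal appears in only one polarity across all clauses.
No pure literals found.
Count = 0.

0


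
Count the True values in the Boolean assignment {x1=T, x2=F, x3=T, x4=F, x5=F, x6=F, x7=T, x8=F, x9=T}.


The weight is the number of variables assigned True.
True variables: x1, x3, x7, x9.
Weight = 4.

4


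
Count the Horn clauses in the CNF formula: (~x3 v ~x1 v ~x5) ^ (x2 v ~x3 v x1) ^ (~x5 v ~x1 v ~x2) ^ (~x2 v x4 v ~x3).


A Horn clause has at most one positive literal.
Clause 1: 0 positive lit(s) -> Horn
Clause 2: 2 positive lit(s) -> not Horn
Clause 3: 0 positive lit(s) -> Horn
Clause 4: 1 positive lit(s) -> Horn
Total Horn clauses = 3.

3


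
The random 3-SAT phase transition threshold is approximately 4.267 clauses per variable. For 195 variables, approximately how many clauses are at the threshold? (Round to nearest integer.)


The 3-SAT phase transition occurs at approximately 4.267 clauses per variable.
m = 4.267 * 195 = 832.065.
Rounded to nearest integer: 832.

832


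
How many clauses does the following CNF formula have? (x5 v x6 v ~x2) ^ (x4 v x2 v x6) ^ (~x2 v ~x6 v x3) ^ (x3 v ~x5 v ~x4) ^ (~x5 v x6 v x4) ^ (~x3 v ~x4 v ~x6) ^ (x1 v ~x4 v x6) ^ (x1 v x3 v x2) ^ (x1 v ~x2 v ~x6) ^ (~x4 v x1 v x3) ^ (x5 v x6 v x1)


Each group enclosed in parentheses joined by ^ is one clause.
Counting the conjuncts: 11 clauses.

11


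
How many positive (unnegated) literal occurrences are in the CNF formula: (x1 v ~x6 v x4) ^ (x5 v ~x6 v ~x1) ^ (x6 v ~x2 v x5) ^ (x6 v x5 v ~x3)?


Scan each clause for unnegated literals.
Clause 1: 2 positive; Clause 2: 1 positive; Clause 3: 2 positive; Clause 4: 2 positive.
Total positive literal occurrences = 7.

7


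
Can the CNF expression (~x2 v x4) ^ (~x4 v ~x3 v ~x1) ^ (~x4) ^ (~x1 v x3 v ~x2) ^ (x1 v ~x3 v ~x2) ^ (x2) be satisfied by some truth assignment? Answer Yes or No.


Check all 16 possible truth assignments.
Number of satisfying assignments found: 0.
The formula is unsatisfiable.

No


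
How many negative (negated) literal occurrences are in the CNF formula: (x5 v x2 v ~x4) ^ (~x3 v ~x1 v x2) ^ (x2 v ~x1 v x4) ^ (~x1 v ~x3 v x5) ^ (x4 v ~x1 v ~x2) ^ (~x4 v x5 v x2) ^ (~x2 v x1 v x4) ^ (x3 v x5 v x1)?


Scan each clause for negated literals.
Clause 1: 1 negative; Clause 2: 2 negative; Clause 3: 1 negative; Clause 4: 2 negative; Clause 5: 2 negative; Clause 6: 1 negative; Clause 7: 1 negative; Clause 8: 0 negative.
Total negative literal occurrences = 10.

10


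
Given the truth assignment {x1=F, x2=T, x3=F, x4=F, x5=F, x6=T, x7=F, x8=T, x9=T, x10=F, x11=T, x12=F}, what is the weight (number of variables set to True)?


The weight is the number of variables assigned True.
True variables: x2, x6, x8, x9, x11.
Weight = 5.

5


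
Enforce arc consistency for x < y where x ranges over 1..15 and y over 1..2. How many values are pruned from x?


For the constraint x < y, x needs a supporting value in y's domain.
x can be at most 1 (one less than y's maximum).
Valid x values from domain: 1 out of 15.
Pruned = 15 - 1 = 14.

14


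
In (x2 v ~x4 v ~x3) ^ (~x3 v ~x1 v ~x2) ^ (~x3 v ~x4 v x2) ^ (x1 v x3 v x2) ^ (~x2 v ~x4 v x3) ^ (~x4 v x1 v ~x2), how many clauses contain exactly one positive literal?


A definite clause has exactly one positive literal.
Clause 1: 1 positive -> definite
Clause 2: 0 positive -> not definite
Clause 3: 1 positive -> definite
Clause 4: 3 positive -> not definite
Clause 5: 1 positive -> definite
Clause 6: 1 positive -> definite
Definite clause count = 4.

4


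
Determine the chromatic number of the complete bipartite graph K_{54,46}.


K_{54,46} is bipartite by definition: the two parts are independent sets, with every edge crossing between them.
Color all vertices in one part with color 1 and all vertices in the other part with color 2.
Since the graph has at least one edge, one color does not suffice.
Chromatic number = 2.

2


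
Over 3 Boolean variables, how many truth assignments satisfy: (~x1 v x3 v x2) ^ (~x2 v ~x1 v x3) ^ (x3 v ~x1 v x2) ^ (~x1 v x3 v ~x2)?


Enumerate all 8 truth assignments over 3 variables.
Test each against every clause.
Satisfying assignments found: 6.

6


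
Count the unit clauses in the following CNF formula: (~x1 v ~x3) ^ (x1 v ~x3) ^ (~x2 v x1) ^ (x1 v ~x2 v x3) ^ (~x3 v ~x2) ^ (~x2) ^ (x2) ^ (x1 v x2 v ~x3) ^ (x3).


A unit clause contains exactly one literal.
Unit clauses found: (~x2), (x2), (x3).
Count = 3.

3


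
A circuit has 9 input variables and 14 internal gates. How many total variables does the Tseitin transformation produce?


The Tseitin transformation introduces one auxiliary variable per gate.
Total variables = inputs + gates = 9 + 14 = 23.

23


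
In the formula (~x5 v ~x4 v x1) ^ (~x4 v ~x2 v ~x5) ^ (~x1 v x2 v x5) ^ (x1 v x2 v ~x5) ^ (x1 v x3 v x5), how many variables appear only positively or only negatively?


A pure literal appears in only one polarity across all clauses.
Pure literals: x3 (positive only), x4 (negative only).
Count = 2.

2


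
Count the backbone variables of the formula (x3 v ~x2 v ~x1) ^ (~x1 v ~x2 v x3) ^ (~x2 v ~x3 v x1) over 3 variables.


Find all satisfying assignments: 6 model(s).
Check which variables have the same value in every model.
No variable is fixed across all models.
Backbone size = 0.

0


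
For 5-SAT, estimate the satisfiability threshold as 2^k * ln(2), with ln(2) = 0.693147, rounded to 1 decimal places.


Using the asymptotic formula: threshold ~ 2^k * ln(2).
2^5 = 32.
32 * 0.693147 = 22.2.

22.2


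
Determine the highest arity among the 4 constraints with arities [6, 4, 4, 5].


The arities are: 6, 4, 4, 5.
Scan for the maximum value.
Maximum arity = 6.

6


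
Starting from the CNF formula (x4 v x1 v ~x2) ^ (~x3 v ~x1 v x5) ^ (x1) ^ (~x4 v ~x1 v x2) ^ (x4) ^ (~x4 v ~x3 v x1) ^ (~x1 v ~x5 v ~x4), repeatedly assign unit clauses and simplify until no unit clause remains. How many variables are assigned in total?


Unit propagation repeatedly assigns the literal in any unit clause, then simplifies.
Assignments in order: x1 = T, x4 = T, x2 = T, x5 = F, x3 = F.
No further unit clauses remain.
Total variables assigned = 5.

5


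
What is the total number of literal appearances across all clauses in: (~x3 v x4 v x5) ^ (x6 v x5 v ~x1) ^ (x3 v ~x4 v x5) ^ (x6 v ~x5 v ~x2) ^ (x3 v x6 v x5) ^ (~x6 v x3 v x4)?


Clause lengths: 3, 3, 3, 3, 3, 3.
Sum = 3 + 3 + 3 + 3 + 3 + 3 = 18.

18


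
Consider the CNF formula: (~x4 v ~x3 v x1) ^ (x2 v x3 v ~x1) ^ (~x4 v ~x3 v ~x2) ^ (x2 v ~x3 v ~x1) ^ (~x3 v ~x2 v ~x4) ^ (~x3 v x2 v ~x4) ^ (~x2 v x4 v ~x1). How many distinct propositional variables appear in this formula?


Identify each distinct variable in the formula.
Variables found: x1, x2, x3, x4.
Total distinct variables = 4.

4


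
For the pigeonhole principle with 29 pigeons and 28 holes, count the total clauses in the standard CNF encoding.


The PHP encoding has two parts:
1) At-least-one-hole clauses: 29 (one per pigeon, each with 28 literals).
2) At-most-one-pigeon-per-hole clauses: 28 holes * C(29,2) = 28 * 406 = 11368.
Total clauses = 29 + 11368 = 11397.

11397


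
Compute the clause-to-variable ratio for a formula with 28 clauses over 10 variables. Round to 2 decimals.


Clause-to-variable ratio = clauses / variables.
28 / 10 = 2.8.

2.8


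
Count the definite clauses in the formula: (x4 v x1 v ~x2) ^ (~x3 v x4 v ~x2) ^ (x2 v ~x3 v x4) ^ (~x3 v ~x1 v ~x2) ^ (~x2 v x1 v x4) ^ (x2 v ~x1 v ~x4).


A definite clause has exactly one positive literal.
Clause 1: 2 positive -> not definite
Clause 2: 1 positive -> definite
Clause 3: 2 positive -> not definite
Clause 4: 0 positive -> not definite
Clause 5: 2 positive -> not definite
Clause 6: 1 positive -> definite
Definite clause count = 2.

2


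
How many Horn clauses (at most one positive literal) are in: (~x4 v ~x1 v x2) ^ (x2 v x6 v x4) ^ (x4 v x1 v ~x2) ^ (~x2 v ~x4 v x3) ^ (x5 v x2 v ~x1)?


A Horn clause has at most one positive literal.
Clause 1: 1 positive lit(s) -> Horn
Clause 2: 3 positive lit(s) -> not Horn
Clause 3: 2 positive lit(s) -> not Horn
Clause 4: 1 positive lit(s) -> Horn
Clause 5: 2 positive lit(s) -> not Horn
Total Horn clauses = 2.

2


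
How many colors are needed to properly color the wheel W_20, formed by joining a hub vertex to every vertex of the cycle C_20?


W_20 consists of the cycle C_20 together with a hub vertex adjacent to every cycle vertex.
The cycle C_20 needs 2 colors (even cycle -> 2).
The hub is adjacent to every cycle vertex, so it must receive a new color distinct from all of them.
Chromatic number = 2 + 1 = 3.

3


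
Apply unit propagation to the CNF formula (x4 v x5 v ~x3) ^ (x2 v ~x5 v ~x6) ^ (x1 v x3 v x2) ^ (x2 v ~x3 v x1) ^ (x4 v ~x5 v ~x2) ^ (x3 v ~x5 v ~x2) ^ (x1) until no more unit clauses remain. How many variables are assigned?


Unit propagation repeatedly assigns the literal in any unit clause, then simplifies.
Assignments in order: x1 = T.
No further unit clauses remain.
Total variables assigned = 1.

1


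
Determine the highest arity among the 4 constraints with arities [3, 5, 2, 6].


The arities are: 3, 5, 2, 6.
Scan for the maximum value.
Maximum arity = 6.

6


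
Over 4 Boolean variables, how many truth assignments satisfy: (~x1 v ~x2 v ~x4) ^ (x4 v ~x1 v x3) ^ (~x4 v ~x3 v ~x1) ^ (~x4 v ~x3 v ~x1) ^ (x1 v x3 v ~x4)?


Enumerate all 16 truth assignments over 4 variables.
Test each against every clause.
Satisfying assignments found: 9.

9


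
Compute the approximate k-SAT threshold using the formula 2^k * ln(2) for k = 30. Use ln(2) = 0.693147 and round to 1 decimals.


Using the asymptotic formula: threshold ~ 2^k * ln(2).
2^30 = 1073741824.
1073741824 * 0.693147 = 744260924.1.

744260924.1


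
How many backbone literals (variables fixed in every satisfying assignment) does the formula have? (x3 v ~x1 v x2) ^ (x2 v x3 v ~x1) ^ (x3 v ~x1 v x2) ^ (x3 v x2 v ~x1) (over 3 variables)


Find all satisfying assignments: 7 model(s).
Check which variables have the same value in every model.
No variable is fixed across all models.
Backbone size = 0.

0


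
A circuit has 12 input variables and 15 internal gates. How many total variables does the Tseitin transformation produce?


The Tseitin transformation introduces one auxiliary variable per gate.
Total variables = inputs + gates = 12 + 15 = 27.

27


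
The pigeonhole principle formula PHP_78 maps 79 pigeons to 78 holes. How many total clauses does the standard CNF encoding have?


The PHP encoding has two parts:
1) At-least-one-hole clauses: 79 (one per pigeon, each with 78 literals).
2) At-most-one-pigeon-per-hole clauses: 78 holes * C(79,2) = 78 * 3081 = 240318.
Total clauses = 79 + 240318 = 240397.

240397


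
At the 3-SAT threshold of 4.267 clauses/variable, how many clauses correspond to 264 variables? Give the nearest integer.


The 3-SAT phase transition occurs at approximately 4.267 clauses per variable.
m = 4.267 * 264 = 1126.488.
Rounded to nearest integer: 1126.

1126


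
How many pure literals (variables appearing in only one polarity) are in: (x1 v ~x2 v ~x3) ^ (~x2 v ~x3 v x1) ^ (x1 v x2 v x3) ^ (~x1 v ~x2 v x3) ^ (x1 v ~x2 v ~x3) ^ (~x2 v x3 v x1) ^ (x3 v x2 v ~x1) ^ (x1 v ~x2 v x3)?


A pure literal appears in only one polarity across all clauses.
No pure literals found.
Count = 0.

0


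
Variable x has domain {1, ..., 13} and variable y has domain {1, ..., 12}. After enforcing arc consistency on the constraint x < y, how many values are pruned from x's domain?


For the constraint x < y, x needs a supporting value in y's domain.
x can be at most 11 (one less than y's maximum).
Valid x values from domain: 11 out of 13.
Pruned = 13 - 11 = 2.

2


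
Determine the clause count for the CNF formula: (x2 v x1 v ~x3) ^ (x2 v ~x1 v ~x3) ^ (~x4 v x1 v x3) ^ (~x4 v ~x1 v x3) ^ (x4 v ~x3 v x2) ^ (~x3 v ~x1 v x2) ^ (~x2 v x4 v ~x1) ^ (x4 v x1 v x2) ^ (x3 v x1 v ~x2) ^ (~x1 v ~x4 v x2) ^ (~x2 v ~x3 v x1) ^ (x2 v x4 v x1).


Each group enclosed in parentheses joined by ^ is one clause.
Counting the conjuncts: 12 clauses.

12


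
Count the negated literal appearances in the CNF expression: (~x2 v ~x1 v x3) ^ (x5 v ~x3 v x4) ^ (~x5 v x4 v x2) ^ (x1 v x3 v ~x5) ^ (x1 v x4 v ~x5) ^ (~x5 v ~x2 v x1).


Scan each clause for negated literals.
Clause 1: 2 negative; Clause 2: 1 negative; Clause 3: 1 negative; Clause 4: 1 negative; Clause 5: 1 negative; Clause 6: 2 negative.
Total negative literal occurrences = 8.

8


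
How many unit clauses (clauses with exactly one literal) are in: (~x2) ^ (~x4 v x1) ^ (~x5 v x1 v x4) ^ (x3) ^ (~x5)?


A unit clause contains exactly one literal.
Unit clauses found: (~x2), (x3), (~x5).
Count = 3.

3


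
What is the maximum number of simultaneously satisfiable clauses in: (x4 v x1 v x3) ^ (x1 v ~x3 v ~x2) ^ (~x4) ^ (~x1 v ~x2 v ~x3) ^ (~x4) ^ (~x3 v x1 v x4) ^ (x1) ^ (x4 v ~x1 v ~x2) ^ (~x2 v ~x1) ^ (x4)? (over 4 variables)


Enumerate all 16 truth assignments.
For each, count how many of the 10 clauses are satisfied.
The formula is not fully satisfiable, so the maximum is below 10.
Maximum simultaneously satisfiable clauses = 9.

9


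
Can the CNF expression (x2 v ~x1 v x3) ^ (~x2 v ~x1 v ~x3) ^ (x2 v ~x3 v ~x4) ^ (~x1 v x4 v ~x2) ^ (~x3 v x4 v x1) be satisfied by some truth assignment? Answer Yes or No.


Check all 16 possible truth assignments.
Number of satisfying assignments found: 7.
The formula is satisfiable.

Yes


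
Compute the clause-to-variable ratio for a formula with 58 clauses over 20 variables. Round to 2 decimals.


Clause-to-variable ratio = clauses / variables.
58 / 20 = 2.9.

2.9


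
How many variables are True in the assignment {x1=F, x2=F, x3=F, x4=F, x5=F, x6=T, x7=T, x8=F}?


The weight is the number of variables assigned True.
True variables: x6, x7.
Weight = 2.

2


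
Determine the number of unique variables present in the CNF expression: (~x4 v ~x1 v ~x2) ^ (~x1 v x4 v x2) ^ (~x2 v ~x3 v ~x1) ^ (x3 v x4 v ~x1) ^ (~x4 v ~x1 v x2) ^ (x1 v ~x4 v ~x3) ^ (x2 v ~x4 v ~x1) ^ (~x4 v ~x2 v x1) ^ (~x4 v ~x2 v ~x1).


Identify each distinct variable in the formula.
Variables found: x1, x2, x3, x4.
Total distinct variables = 4.

4


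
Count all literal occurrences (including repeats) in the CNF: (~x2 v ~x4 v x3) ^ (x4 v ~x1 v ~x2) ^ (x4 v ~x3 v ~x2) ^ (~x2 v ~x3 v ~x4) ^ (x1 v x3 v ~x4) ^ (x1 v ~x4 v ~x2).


Clause lengths: 3, 3, 3, 3, 3, 3.
Sum = 3 + 3 + 3 + 3 + 3 + 3 = 18.

18


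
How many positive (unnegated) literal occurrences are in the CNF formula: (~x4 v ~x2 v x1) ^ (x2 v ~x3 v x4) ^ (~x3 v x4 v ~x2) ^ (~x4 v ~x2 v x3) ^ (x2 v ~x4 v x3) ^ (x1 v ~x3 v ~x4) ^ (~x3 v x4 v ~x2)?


Scan each clause for unnegated literals.
Clause 1: 1 positive; Clause 2: 2 positive; Clause 3: 1 positive; Clause 4: 1 positive; Clause 5: 2 positive; Clause 6: 1 positive; Clause 7: 1 positive.
Total positive literal occurrences = 9.

9


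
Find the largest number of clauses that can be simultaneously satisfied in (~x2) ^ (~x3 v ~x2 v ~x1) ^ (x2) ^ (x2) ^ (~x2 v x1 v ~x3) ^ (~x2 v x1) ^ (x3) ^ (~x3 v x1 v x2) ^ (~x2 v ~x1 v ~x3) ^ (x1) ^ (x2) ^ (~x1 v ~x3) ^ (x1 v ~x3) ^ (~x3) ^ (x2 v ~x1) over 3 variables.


Enumerate all 8 truth assignments.
For each, count how many of the 15 clauses are satisfied.
The formula is not fully satisfiable, so the maximum is below 15.
Maximum simultaneously satisfiable clauses = 13.

13


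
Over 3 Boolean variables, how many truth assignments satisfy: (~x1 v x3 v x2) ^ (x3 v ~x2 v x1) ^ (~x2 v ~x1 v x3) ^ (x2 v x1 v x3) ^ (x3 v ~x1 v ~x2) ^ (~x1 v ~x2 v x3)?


Enumerate all 8 truth assignments over 3 variables.
Test each against every clause.
Satisfying assignments found: 4.

4


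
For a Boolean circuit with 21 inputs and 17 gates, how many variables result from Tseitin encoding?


The Tseitin transformation introduces one auxiliary variable per gate.
Total variables = inputs + gates = 21 + 17 = 38.

38


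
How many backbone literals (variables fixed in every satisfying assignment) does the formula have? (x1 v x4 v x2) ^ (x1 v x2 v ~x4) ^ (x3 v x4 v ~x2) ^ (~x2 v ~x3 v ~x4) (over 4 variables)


Find all satisfying assignments: 8 model(s).
Check which variables have the same value in every model.
No variable is fixed across all models.
Backbone size = 0.

0


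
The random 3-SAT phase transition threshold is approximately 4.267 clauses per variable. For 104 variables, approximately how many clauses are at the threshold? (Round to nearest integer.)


The 3-SAT phase transition occurs at approximately 4.267 clauses per variable.
m = 4.267 * 104 = 443.768.
Rounded to nearest integer: 444.

444


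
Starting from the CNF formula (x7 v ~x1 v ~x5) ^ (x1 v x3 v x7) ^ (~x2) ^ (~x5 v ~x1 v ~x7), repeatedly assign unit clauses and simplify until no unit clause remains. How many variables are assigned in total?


Unit propagation repeatedly assigns the literal in any unit clause, then simplifies.
Assignments in order: x2 = F.
No further unit clauses remain.
Total variables assigned = 1.

1


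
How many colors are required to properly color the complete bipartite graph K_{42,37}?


K_{42,37} is bipartite by definition: the two parts are independent sets, with every edge crossing between them.
Color all vertices in one part with color 1 and all vertices in the other part with color 2.
Since the graph has at least one edge, one color does not suffice.
Chromatic number = 2.

2


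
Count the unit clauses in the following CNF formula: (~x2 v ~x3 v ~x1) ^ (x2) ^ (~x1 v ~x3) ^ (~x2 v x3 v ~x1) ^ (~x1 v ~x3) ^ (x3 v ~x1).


A unit clause contains exactly one literal.
Unit clauses found: (x2).
Count = 1.

1


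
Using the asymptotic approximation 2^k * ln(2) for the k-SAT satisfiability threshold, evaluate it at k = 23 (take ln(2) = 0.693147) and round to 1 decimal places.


Using the asymptotic formula: threshold ~ 2^k * ln(2).
2^23 = 8388608.
8388608 * 0.693147 = 5814538.5.

5814538.5


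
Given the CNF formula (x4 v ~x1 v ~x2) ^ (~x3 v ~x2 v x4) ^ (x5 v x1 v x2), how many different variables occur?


Identify each distinct variable in the formula.
Variables found: x1, x2, x3, x4, x5.
Total distinct variables = 5.

5


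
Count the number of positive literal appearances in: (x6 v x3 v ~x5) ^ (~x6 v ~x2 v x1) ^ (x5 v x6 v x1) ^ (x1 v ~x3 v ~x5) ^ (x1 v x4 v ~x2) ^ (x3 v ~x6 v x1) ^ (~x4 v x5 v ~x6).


Scan each clause for unnegated literals.
Clause 1: 2 positive; Clause 2: 1 positive; Clause 3: 3 positive; Clause 4: 1 positive; Clause 5: 2 positive; Clause 6: 2 positive; Clause 7: 1 positive.
Total positive literal occurrences = 12.

12


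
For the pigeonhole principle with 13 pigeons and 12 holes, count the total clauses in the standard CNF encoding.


The PHP encoding has two parts:
1) At-least-one-hole clauses: 13 (one per pigeon, each with 12 literals).
2) At-most-one-pigeon-per-hole clauses: 12 holes * C(13,2) = 12 * 78 = 936.
Total clauses = 13 + 936 = 949.

949


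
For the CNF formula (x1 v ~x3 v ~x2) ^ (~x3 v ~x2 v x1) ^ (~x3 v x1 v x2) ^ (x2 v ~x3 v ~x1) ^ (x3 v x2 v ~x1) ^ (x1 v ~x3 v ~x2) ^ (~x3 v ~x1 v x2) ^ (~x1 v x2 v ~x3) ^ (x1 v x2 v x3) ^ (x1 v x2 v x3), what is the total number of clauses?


Each group enclosed in parentheses joined by ^ is one clause.
Counting the conjuncts: 10 clauses.

10


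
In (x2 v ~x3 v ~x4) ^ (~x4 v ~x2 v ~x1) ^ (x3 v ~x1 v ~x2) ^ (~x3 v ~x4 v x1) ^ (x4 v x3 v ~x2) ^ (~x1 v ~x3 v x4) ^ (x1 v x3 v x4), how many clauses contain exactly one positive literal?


A definite clause has exactly one positive literal.
Clause 1: 1 positive -> definite
Clause 2: 0 positive -> not definite
Clause 3: 1 positive -> definite
Clause 4: 1 positive -> definite
Clause 5: 2 positive -> not definite
Clause 6: 1 positive -> definite
Clause 7: 3 positive -> not definite
Definite clause count = 4.

4


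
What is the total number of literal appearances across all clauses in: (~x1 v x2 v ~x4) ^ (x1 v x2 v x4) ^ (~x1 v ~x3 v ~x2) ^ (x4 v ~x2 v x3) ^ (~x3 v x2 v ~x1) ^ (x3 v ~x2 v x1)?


Clause lengths: 3, 3, 3, 3, 3, 3.
Sum = 3 + 3 + 3 + 3 + 3 + 3 = 18.

18


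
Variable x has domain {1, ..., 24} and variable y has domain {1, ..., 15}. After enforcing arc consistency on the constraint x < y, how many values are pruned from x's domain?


For the constraint x < y, x needs a supporting value in y's domain.
x can be at most 14 (one less than y's maximum).
Valid x values from domain: 14 out of 24.
Pruned = 24 - 14 = 10.

10


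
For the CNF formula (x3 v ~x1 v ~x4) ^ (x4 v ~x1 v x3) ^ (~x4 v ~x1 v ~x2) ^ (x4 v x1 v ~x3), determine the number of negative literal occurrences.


Scan each clause for negated literals.
Clause 1: 2 negative; Clause 2: 1 negative; Clause 3: 3 negative; Clause 4: 1 negative.
Total negative literal occurrences = 7.

7


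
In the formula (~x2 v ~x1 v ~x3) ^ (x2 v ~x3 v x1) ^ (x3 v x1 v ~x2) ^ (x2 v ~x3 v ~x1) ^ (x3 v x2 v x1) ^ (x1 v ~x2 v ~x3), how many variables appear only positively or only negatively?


A pure literal appears in only one polarity across all clauses.
No pure literals found.
Count = 0.

0


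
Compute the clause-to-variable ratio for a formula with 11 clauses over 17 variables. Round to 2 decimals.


Clause-to-variable ratio = clauses / variables.
11 / 17 = 0.65.

0.65


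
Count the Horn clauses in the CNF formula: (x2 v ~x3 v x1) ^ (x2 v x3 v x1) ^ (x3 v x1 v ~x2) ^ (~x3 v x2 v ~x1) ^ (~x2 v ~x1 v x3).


A Horn clause has at most one positive literal.
Clause 1: 2 positive lit(s) -> not Horn
Clause 2: 3 positive lit(s) -> not Horn
Clause 3: 2 positive lit(s) -> not Horn
Clause 4: 1 positive lit(s) -> Horn
Clause 5: 1 positive lit(s) -> Horn
Total Horn clauses = 2.

2


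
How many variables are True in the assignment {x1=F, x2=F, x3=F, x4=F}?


The weight is the number of variables assigned True.
True variables: none.
Weight = 0.

0


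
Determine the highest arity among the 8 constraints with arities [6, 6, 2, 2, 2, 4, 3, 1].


The arities are: 6, 6, 2, 2, 2, 4, 3, 1.
Scan for the maximum value.
Maximum arity = 6.

6


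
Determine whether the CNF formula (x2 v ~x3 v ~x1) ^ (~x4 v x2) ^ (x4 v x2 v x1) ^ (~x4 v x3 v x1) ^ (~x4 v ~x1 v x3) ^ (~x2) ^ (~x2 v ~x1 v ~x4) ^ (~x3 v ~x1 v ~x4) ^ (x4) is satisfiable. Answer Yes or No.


Check all 16 possible truth assignments.
Number of satisfying assignments found: 0.
The formula is unsatisfiable.

No


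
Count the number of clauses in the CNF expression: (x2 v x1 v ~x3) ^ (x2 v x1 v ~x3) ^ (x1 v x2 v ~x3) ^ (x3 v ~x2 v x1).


Each group enclosed in parentheses joined by ^ is one clause.
Counting the conjuncts: 4 clauses.

4


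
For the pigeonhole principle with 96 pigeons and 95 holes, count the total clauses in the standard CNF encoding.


The PHP encoding has two parts:
1) At-least-one-hole clauses: 96 (one per pigeon, each with 95 literals).
2) At-most-one-pigeon-per-hole clauses: 95 holes * C(96,2) = 95 * 4560 = 433200.
Total clauses = 96 + 433200 = 433296.

433296


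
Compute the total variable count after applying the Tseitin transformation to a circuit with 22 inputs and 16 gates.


The Tseitin transformation introduces one auxiliary variable per gate.
Total variables = inputs + gates = 22 + 16 = 38.

38


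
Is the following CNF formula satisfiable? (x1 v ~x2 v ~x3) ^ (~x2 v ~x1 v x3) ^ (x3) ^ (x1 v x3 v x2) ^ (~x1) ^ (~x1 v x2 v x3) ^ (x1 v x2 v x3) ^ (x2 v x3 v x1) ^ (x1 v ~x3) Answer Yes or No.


Check all 8 possible truth assignments.
Number of satisfying assignments found: 0.
The formula is unsatisfiable.

No


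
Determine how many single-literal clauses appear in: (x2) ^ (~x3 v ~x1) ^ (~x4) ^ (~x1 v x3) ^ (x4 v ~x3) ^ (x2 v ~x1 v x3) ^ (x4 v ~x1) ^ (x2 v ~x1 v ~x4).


A unit clause contains exactly one literal.
Unit clauses found: (x2), (~x4).
Count = 2.

2


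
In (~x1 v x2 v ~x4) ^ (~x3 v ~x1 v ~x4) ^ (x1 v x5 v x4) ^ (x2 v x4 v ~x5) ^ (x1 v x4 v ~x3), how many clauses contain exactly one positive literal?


A definite clause has exactly one positive literal.
Clause 1: 1 positive -> definite
Clause 2: 0 positive -> not definite
Clause 3: 3 positive -> not definite
Clause 4: 2 positive -> not definite
Clause 5: 2 positive -> not definite
Definite clause count = 1.

1


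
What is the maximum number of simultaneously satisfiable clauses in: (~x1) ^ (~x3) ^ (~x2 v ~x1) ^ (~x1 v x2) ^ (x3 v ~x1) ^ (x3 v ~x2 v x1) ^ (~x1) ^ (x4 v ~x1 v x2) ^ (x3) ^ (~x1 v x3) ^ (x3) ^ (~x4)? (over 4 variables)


Enumerate all 16 truth assignments.
For each, count how many of the 12 clauses are satisfied.
The formula is not fully satisfiable, so the maximum is below 12.
Maximum simultaneously satisfiable clauses = 11.

11


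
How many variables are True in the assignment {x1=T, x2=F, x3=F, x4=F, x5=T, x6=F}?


The weight is the number of variables assigned True.
True variables: x1, x5.
Weight = 2.

2


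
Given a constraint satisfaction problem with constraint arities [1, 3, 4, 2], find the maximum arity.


The arities are: 1, 3, 4, 2.
Scan for the maximum value.
Maximum arity = 4.

4


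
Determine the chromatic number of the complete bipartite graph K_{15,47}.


K_{15,47} is bipartite by definition: the two parts are independent sets, with every edge crossing between them.
Color all vertices in one part with color 1 and all vertices in the other part with color 2.
Since the graph has at least one edge, one color does not suffice.
Chromatic number = 2.

2


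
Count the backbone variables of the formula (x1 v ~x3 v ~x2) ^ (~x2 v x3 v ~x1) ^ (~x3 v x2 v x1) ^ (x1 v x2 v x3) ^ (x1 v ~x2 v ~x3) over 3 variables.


Find all satisfying assignments: 4 model(s).
Check which variables have the same value in every model.
No variable is fixed across all models.
Backbone size = 0.

0


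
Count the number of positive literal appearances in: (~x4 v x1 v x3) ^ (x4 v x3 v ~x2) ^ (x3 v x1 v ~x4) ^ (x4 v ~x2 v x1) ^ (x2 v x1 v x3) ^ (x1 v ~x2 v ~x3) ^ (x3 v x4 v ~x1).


Scan each clause for unnegated literals.
Clause 1: 2 positive; Clause 2: 2 positive; Clause 3: 2 positive; Clause 4: 2 positive; Clause 5: 3 positive; Clause 6: 1 positive; Clause 7: 2 positive.
Total positive literal occurrences = 14.

14


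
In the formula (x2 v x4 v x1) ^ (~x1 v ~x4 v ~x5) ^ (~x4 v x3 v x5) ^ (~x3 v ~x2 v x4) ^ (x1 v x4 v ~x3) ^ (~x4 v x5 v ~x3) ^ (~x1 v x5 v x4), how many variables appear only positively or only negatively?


A pure literal appears in only one polarity across all clauses.
No pure literals found.
Count = 0.

0


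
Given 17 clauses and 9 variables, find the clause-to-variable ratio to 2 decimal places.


Clause-to-variable ratio = clauses / variables.
17 / 9 = 1.89.

1.89


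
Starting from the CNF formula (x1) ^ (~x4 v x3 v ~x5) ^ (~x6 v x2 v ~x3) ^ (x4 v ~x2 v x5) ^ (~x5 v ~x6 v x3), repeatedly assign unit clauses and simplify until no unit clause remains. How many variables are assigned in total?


Unit propagation repeatedly assigns the literal in any unit clause, then simplifies.
Assignments in order: x1 = T.
No further unit clauses remain.
Total variables assigned = 1.

1


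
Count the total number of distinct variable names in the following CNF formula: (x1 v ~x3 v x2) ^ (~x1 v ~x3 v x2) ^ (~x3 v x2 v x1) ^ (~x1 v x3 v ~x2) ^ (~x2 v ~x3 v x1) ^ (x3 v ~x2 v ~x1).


Identify each distinct variable in the formula.
Variables found: x1, x2, x3.
Total distinct variables = 3.

3


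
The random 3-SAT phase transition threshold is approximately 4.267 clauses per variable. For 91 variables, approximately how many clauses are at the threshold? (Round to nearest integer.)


The 3-SAT phase transition occurs at approximately 4.267 clauses per variable.
m = 4.267 * 91 = 388.297.
Rounded to nearest integer: 388.

388


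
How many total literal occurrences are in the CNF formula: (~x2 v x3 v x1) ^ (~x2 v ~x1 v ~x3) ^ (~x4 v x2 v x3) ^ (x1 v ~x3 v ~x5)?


Clause lengths: 3, 3, 3, 3.
Sum = 3 + 3 + 3 + 3 = 12.

12


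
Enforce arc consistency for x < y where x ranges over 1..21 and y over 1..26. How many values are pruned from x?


For the constraint x < y, x needs a supporting value in y's domain.
x can be at most 25 (one less than y's maximum).
Valid x values from domain: 21 out of 21.
Pruned = 21 - 21 = 0.

0


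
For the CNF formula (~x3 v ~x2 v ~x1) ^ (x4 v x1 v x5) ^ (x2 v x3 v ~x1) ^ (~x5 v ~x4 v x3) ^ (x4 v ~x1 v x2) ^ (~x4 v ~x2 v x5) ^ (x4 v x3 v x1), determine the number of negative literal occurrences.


Scan each clause for negated literals.
Clause 1: 3 negative; Clause 2: 0 negative; Clause 3: 1 negative; Clause 4: 2 negative; Clause 5: 1 negative; Clause 6: 2 negative; Clause 7: 0 negative.
Total negative literal occurrences = 9.

9


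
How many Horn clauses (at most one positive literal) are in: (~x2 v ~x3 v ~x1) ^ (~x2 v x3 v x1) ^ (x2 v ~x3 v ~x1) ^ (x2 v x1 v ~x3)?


A Horn clause has at most one positive literal.
Clause 1: 0 positive lit(s) -> Horn
Clause 2: 2 positive lit(s) -> not Horn
Clause 3: 1 positive lit(s) -> Horn
Clause 4: 2 positive lit(s) -> not Horn
Total Horn clauses = 2.

2


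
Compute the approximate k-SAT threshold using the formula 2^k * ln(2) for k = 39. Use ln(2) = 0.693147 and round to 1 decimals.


Using the asymptotic formula: threshold ~ 2^k * ln(2).
2^39 = 549755813888.
549755813888 * 0.693147 = 381061593129.0.

381061593129.0


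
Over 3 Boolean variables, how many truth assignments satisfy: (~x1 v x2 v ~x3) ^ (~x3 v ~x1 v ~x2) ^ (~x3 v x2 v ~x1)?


Enumerate all 8 truth assignments over 3 variables.
Test each against every clause.
Satisfying assignments found: 6.

6


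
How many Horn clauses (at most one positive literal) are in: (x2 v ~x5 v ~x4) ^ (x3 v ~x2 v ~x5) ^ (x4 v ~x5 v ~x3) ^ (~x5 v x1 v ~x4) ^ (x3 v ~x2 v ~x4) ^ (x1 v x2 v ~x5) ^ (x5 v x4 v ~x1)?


A Horn clause has at most one positive literal.
Clause 1: 1 positive lit(s) -> Horn
Clause 2: 1 positive lit(s) -> Horn
Clause 3: 1 positive lit(s) -> Horn
Clause 4: 1 positive lit(s) -> Horn
Clause 5: 1 positive lit(s) -> Horn
Clause 6: 2 positive lit(s) -> not Horn
Clause 7: 2 positive lit(s) -> not Horn
Total Horn clauses = 5.

5


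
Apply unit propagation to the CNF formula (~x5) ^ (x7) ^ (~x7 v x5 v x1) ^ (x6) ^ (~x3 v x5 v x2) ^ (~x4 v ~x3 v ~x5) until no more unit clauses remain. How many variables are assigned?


Unit propagation repeatedly assigns the literal in any unit clause, then simplifies.
Assignments in order: x5 = F, x7 = T, x1 = T, x6 = T.
No further unit clauses remain.
Total variables assigned = 4.

4


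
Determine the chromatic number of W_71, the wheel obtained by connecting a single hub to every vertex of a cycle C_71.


W_71 consists of the cycle C_71 together with a hub vertex adjacent to every cycle vertex.
The cycle C_71 needs 3 colors (odd cycle -> 3).
The hub is adjacent to every cycle vertex, so it must receive a new color distinct from all of them.
Chromatic number = 3 + 1 = 4.

4


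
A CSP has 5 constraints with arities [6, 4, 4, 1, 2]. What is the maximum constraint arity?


The arities are: 6, 4, 4, 1, 2.
Scan for the maximum value.
Maximum arity = 6.

6


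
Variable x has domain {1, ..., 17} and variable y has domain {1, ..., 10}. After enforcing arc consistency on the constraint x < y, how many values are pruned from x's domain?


For the constraint x < y, x needs a supporting value in y's domain.
x can be at most 9 (one less than y's maximum).
Valid x values from domain: 9 out of 17.
Pruned = 17 - 9 = 8.

8


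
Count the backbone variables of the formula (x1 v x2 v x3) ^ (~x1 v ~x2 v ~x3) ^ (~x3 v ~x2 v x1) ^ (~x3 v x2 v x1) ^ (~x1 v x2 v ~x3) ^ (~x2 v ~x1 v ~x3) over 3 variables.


Find all satisfying assignments: 3 model(s).
Check which variables have the same value in every model.
Fixed variables: x3=F.
Backbone size = 1.

1


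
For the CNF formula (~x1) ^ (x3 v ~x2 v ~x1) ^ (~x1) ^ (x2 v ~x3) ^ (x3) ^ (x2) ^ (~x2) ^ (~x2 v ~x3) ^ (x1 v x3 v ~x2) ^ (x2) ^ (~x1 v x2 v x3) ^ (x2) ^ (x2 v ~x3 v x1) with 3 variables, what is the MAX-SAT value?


Enumerate all 8 truth assignments.
For each, count how many of the 13 clauses are satisfied.
The formula is not fully satisfiable, so the maximum is below 13.
Maximum simultaneously satisfiable clauses = 11.

11


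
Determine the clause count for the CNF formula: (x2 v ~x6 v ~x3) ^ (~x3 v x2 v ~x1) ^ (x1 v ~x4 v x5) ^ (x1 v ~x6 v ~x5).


Each group enclosed in parentheses joined by ^ is one clause.
Counting the conjuncts: 4 clauses.

4


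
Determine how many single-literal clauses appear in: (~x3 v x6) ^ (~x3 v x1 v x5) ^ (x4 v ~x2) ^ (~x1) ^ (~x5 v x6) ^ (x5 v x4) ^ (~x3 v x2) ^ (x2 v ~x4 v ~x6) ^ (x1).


A unit clause contains exactly one literal.
Unit clauses found: (~x1), (x1).
Count = 2.

2


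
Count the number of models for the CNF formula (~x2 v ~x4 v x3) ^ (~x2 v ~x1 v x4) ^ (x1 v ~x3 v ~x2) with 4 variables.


Enumerate all 16 truth assignments over 4 variables.
Test each against every clause.
Satisfying assignments found: 10.

10


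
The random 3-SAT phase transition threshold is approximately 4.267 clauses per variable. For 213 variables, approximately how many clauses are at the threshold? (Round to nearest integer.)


The 3-SAT phase transition occurs at approximately 4.267 clauses per variable.
m = 4.267 * 213 = 908.871.
Rounded to nearest integer: 909.

909


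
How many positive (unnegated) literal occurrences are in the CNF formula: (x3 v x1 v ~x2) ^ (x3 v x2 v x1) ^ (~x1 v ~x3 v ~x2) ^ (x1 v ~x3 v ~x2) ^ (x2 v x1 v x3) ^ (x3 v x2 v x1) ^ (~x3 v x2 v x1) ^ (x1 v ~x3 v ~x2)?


Scan each clause for unnegated literals.
Clause 1: 2 positive; Clause 2: 3 positive; Clause 3: 0 positive; Clause 4: 1 positive; Clause 5: 3 positive; Clause 6: 3 positive; Clause 7: 2 positive; Clause 8: 1 positive.
Total positive literal occurrences = 15.

15


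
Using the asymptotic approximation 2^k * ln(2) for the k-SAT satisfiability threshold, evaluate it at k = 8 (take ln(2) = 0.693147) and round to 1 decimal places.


Using the asymptotic formula: threshold ~ 2^k * ln(2).
2^8 = 256.
256 * 0.693147 = 177.4.

177.4


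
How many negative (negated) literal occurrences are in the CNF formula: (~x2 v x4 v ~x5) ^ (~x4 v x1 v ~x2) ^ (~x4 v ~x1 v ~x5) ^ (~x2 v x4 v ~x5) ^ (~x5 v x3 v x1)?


Scan each clause for negated literals.
Clause 1: 2 negative; Clause 2: 2 negative; Clause 3: 3 negative; Clause 4: 2 negative; Clause 5: 1 negative.
Total negative literal occurrences = 10.

10


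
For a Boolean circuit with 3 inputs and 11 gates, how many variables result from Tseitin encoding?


The Tseitin transformation introduces one auxiliary variable per gate.
Total variables = inputs + gates = 3 + 11 = 14.

14


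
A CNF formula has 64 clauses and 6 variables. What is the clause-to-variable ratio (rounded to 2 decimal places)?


Clause-to-variable ratio = clauses / variables.
64 / 6 = 10.67.

10.67


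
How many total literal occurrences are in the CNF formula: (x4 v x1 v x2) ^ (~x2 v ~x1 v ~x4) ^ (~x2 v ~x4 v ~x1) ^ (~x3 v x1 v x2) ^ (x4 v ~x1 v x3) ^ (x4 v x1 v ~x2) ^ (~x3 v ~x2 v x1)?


Clause lengths: 3, 3, 3, 3, 3, 3, 3.
Sum = 3 + 3 + 3 + 3 + 3 + 3 + 3 = 21.

21


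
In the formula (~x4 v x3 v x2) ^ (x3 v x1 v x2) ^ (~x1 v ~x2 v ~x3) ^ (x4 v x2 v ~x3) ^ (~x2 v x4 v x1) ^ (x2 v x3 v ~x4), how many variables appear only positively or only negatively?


A pure literal appears in only one polarity across all clauses.
No pure literals found.
Count = 0.

0


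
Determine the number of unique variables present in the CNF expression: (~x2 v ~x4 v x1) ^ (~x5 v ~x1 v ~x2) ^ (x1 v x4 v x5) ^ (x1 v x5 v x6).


Identify each distinct variable in the formula.
Variables found: x1, x2, x4, x5, x6.
Total distinct variables = 5.

5


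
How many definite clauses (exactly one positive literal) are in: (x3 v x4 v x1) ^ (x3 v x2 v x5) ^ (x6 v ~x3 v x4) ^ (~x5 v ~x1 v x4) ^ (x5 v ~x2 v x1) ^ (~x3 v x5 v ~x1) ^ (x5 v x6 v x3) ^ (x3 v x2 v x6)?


A definite clause has exactly one positive literal.
Clause 1: 3 positive -> not definite
Clause 2: 3 positive -> not definite
Clause 3: 2 positive -> not definite
Clause 4: 1 positive -> definite
Clause 5: 2 positive -> not definite
Clause 6: 1 positive -> definite
Clause 7: 3 positive -> not definite
Clause 8: 3 positive -> not definite
Definite clause count = 2.

2


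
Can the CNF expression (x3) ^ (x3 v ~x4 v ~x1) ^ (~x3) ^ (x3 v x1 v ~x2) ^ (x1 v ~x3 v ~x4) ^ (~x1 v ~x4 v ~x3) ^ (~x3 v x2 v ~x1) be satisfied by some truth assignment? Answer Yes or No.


Check all 16 possible truth assignments.
Number of satisfying assignments found: 0.
The formula is unsatisfiable.

No


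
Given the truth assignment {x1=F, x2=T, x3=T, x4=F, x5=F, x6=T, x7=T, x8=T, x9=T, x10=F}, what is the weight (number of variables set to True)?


The weight is the number of variables assigned True.
True variables: x2, x3, x6, x7, x8, x9.
Weight = 6.

6


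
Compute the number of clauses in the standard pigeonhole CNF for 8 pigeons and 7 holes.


The PHP encoding has two parts:
1) At-least-one-hole clauses: 8 (one per pigeon, each with 7 literals).
2) At-most-one-pigeon-per-hole clauses: 7 holes * C(8,2) = 7 * 28 = 196.
Total clauses = 8 + 196 = 204.

204


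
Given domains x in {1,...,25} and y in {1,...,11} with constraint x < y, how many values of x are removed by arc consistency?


For the constraint x < y, x needs a supporting value in y's domain.
x can be at most 10 (one less than y's maximum).
Valid x values from domain: 10 out of 25.
Pruned = 25 - 10 = 15.

15


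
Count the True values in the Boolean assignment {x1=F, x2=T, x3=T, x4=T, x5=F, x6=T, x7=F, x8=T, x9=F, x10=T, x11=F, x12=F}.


The weight is the number of variables assigned True.
True variables: x2, x3, x4, x6, x8, x10.
Weight = 6.

6
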